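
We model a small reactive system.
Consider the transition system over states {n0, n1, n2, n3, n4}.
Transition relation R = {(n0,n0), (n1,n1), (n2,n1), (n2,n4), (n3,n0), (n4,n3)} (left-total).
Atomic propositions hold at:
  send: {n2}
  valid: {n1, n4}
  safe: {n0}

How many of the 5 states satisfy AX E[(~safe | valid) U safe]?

3

Sat(~safe) = {n1, n2, n3, n4}
Sat(~safe | valid) = {n1, n2, n3, n4}
E[(~safe | valid) U safe]: least fixpoint, start Z0 = Sat(safe) = {n0}, add states in Sat(~safe | valid) with some successor in Z. Z1 = {n0, n3}; Z2 = {n0, n3, n4}; Z3 = {n0, n2, n3, n4}; fixed.
Sat(E[(~safe | valid) U safe]) = {n0, n2, n3, n4}
Sat(AX E[(~safe | valid) U safe]) = {s : every successor in {n0, n2, n3, n4}} = {n0, n3, n4}
|Sat(AX E[(~safe | valid) U safe])| = |{n0, n3, n4}| = 3.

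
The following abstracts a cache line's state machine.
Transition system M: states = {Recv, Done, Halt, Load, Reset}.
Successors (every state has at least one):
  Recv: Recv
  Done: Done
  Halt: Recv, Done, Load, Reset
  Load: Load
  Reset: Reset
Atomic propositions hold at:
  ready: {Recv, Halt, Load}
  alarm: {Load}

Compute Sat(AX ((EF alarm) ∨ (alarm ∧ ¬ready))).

{Load}

EF alarm: least fixpoint, start Z0 = {Load}, add states with some successor in Z. Z1 = {Halt, Load}; fixed.
Sat(EF alarm) = {Halt, Load}
Sat(¬ready) = {Done, Reset}
Sat(alarm ∧ ¬ready) = ∅
Sat((EF alarm) ∨ (alarm ∧ ¬ready)) = {Halt, Load}
Sat(AX ((EF alarm) ∨ (alarm ∧ ¬ready))) = {s : every successor in {Halt, Load}} = {Load}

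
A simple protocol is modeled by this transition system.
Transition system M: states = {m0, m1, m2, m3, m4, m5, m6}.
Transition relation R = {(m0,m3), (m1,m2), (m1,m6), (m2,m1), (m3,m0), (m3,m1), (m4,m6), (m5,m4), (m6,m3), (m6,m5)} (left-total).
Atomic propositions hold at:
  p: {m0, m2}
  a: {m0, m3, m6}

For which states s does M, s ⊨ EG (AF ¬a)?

Sat(¬a) = {m1, m2, m4, m5}
AF ¬a: least fixpoint, start Z0 = {m1, m2, m4, m5}, add states with every successor in Z. Already a fixed point.
Sat(AF ¬a) = {m1, m2, m4, m5}
EG (AF ¬a): greatest fixpoint, start Z0 = {m1, m2, m4, m5}, keep only states in Sat with some successor in Z. Z1 = {m1, m2, m5}; Z2 = {m1, m2}; fixed.
Sat(EG (AF ¬a)) = {m1, m2}

{m1, m2}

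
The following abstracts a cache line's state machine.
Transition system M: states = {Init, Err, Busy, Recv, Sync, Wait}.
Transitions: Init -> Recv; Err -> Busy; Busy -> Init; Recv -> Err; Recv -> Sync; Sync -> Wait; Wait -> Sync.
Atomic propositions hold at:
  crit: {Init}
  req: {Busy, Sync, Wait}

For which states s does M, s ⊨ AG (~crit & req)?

{Sync, Wait}

Sat(~crit) = {Err, Busy, Recv, Sync, Wait}
Sat(~crit & req) = {Busy, Sync, Wait}
AG (~crit & req): greatest fixpoint, start Z0 = {Busy, Sync, Wait}, keep only states in Sat with every successor in Z. Z1 = {Sync, Wait}; fixed.
Sat(AG (~crit & req)) = {Sync, Wait}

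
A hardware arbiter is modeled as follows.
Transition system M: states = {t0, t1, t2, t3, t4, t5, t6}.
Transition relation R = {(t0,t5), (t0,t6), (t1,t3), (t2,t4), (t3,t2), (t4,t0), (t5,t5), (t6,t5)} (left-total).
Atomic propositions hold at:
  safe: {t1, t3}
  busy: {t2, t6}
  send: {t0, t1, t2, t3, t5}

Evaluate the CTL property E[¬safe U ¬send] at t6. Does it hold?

Sat(¬safe) = {t0, t2, t4, t5, t6}
Sat(¬send) = {t4, t6}
E[¬safe U ¬send]: least fixpoint, start Z0 = Sat(¬send) = {t4, t6}, add states in Sat(¬safe) with some successor in Z. Z1 = {t0, t2, t4, t6}; fixed.
Sat(E[¬safe U ¬send]) = {t0, t2, t4, t6}
t6 ∈ Sat(E[¬safe U ¬send]) = {t0, t2, t4, t6}, so the formula holds at t6.

Yes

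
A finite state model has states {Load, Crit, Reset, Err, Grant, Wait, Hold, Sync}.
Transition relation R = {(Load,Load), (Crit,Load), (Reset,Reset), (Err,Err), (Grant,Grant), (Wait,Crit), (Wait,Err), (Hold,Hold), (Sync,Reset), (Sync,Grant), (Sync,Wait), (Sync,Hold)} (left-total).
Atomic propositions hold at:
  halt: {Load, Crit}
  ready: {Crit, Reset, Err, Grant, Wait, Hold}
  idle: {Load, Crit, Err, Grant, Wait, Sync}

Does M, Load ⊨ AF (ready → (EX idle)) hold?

Sat(EX idle) = {s : some successor in {Load, Crit, Err, Grant, Wait, Sync}} = {Load, Crit, Err, Grant, Wait, Sync}
Sat(ready → (EX idle)) = {Load, Crit, Err, Grant, Wait, Sync}
AF (ready → (EX idle)): least fixpoint, start Z0 = {Load, Crit, Err, Grant, Wait, Sync}, add states with every successor in Z. Already a fixed point.
Sat(AF (ready → (EX idle))) = {Load, Crit, Err, Grant, Wait, Sync}
Load ∈ Sat(AF (ready → (EX idle))) = {Load, Crit, Err, Grant, Wait, Sync}, so the formula holds at Load.

Yes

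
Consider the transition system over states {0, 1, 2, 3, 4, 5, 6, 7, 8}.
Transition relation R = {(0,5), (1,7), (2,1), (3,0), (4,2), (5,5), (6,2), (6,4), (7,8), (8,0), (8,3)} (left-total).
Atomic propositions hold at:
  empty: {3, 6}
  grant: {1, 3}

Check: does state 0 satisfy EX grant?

No

Sat(EX grant) = {s : some successor in {1, 3}} = {2, 8}
0 ∉ Sat(EX grant) = {2, 8}, so the formula does not hold at 0.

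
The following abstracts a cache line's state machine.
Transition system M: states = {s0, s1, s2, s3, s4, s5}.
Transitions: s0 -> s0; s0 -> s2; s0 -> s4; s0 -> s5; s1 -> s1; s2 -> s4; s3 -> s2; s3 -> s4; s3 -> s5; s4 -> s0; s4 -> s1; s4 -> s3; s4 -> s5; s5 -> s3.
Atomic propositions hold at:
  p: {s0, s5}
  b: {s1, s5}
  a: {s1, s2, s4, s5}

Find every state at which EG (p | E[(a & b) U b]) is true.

{s0, s1}

Sat(a & b) = {s1, s5}
E[(a & b) U b]: least fixpoint, start Z0 = Sat(b) = {s1, s5}, add states in Sat(a & b) with some successor in Z. Already a fixed point.
Sat(E[(a & b) U b]) = {s1, s5}
Sat(p | E[(a & b) U b]) = {s0, s1, s5}
EG (p | E[(a & b) U b]): greatest fixpoint, start Z0 = {s0, s1, s5}, keep only states in Sat with some successor in Z. Z1 = {s0, s1}; fixed.
Sat(EG (p | E[(a & b) U b])) = {s0, s1}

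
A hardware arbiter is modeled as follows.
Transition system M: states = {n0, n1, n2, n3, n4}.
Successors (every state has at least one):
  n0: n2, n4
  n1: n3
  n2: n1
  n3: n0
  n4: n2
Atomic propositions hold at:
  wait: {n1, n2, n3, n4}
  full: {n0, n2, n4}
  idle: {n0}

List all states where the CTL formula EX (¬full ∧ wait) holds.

{n1, n2}

Sat(¬full) = {n1, n3}
Sat(¬full ∧ wait) = {n1, n3}
Sat(EX (¬full ∧ wait)) = {s : some successor in {n1, n3}} = {n1, n2}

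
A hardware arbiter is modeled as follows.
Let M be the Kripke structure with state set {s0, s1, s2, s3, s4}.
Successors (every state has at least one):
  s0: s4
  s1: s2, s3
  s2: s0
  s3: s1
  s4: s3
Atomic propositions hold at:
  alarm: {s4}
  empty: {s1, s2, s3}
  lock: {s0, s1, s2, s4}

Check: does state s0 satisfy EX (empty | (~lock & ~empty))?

No

Sat(~lock) = {s3}
Sat(~empty) = {s0, s4}
Sat(~lock & ~empty) = ∅
Sat(empty | (~lock & ~empty)) = {s1, s2, s3}
Sat(EX (empty | (~lock & ~empty))) = {s : some successor in {s1, s2, s3}} = {s1, s3, s4}
s0 ∉ Sat(EX (empty | (~lock & ~empty))) = {s1, s3, s4}, so the formula does not hold at s0.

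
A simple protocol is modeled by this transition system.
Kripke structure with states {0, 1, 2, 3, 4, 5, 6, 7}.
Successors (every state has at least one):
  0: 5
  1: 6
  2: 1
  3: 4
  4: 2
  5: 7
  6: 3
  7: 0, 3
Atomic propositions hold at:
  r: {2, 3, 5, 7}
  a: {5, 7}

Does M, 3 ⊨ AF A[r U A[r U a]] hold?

A[r U a]: least fixpoint, start Z0 = Sat(a) = {5, 7}, add states in Sat(r) with every successor in Z. Already a fixed point.
Sat(A[r U a]) = {5, 7}
A[r U A[r U a]]: least fixpoint, start Z0 = Sat(A[r U a]) = {5, 7}, add states in Sat(r) with every successor in Z. Already a fixed point.
Sat(A[r U A[r U a]]) = {5, 7}
AF A[r U A[r U a]]: least fixpoint, start Z0 = {5, 7}, add states with every successor in Z. Z1 = {0, 5, 7}; fixed.
Sat(AF A[r U A[r U a]]) = {0, 5, 7}
3 ∉ Sat(AF A[r U A[r U a]]) = {0, 5, 7}, so the formula does not hold at 3.

No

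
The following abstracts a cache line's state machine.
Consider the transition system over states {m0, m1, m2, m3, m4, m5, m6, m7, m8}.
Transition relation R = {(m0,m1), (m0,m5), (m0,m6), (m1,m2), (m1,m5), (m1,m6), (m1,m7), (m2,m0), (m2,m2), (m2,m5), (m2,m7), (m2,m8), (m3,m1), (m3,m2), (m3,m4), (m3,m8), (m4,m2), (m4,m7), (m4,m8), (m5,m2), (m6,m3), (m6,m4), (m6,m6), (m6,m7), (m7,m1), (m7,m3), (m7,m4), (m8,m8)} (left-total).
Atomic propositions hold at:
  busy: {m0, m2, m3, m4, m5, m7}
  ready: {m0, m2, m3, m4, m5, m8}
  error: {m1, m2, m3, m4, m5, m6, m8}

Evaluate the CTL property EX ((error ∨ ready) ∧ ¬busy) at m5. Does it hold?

Sat(error ∨ ready) = {m0, m1, m2, m3, m4, m5, m6, m8}
Sat(¬busy) = {m1, m6, m8}
Sat((error ∨ ready) ∧ ¬busy) = {m1, m6, m8}
Sat(EX ((error ∨ ready) ∧ ¬busy)) = {s : some successor in {m1, m6, m8}} = {m0, m1, m2, m3, m4, m6, m7, m8}
m5 ∉ Sat(EX ((error ∨ ready) ∧ ¬busy)) = {m0, m1, m2, m3, m4, m6, m7, m8}, so the formula does not hold at m5.

No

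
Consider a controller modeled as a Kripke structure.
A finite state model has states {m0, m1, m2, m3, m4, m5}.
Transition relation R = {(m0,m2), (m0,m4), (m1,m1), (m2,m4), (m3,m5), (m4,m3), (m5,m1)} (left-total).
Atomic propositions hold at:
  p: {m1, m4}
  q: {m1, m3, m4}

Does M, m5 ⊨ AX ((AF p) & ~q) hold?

AF p: least fixpoint, start Z0 = {m1, m4}, add states with every successor in Z. Z1 = {m1, m2, m4, m5}; Z2 = {m0, m1, m2, m3, m4, m5}; fixed.
Sat(AF p) = {m0, m1, m2, m3, m4, m5}
Sat(~q) = {m0, m2, m5}
Sat((AF p) & ~q) = {m0, m2, m5}
Sat(AX ((AF p) & ~q)) = {s : every successor in {m0, m2, m5}} = {m3}
m5 ∉ Sat(AX ((AF p) & ~q)) = {m3}, so the formula does not hold at m5.

No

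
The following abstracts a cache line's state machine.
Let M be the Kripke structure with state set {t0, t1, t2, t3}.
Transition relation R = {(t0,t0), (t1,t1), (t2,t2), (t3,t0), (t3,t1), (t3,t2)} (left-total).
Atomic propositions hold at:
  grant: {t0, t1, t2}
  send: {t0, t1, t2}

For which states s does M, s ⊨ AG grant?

{t0, t1, t2}

AG grant: greatest fixpoint, start Z0 = {t0, t1, t2}, keep only states in Sat with every successor in Z. Already a fixed point.
Sat(AG grant) = {t0, t1, t2}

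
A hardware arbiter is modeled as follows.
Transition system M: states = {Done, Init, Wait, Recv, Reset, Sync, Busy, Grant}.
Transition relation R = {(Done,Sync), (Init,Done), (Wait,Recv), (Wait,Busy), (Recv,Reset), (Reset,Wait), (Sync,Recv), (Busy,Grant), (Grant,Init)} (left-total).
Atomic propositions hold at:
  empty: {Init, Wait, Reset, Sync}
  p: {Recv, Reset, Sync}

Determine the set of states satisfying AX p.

Sat(AX p) = {s : every successor in {Recv, Reset, Sync}} = {Done, Recv, Sync}

{Done, Recv, Sync}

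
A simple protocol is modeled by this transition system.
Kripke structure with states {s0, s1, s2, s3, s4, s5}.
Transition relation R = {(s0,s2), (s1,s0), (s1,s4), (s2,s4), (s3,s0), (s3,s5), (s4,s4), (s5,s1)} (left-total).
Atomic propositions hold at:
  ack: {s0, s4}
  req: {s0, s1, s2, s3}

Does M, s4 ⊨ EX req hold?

No

Sat(EX req) = {s : some successor in {s0, s1, s2, s3}} = {s0, s1, s3, s5}
s4 ∉ Sat(EX req) = {s0, s1, s3, s5}, so the formula does not hold at s4.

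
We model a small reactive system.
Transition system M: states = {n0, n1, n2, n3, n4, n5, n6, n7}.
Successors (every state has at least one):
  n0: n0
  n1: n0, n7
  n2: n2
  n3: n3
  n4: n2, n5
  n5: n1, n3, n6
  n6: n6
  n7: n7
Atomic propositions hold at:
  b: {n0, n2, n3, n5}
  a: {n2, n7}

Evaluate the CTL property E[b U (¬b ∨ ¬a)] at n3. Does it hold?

Sat(¬b) = {n1, n4, n6, n7}
Sat(¬a) = {n0, n1, n3, n4, n5, n6}
Sat(¬b ∨ ¬a) = {n0, n1, n3, n4, n5, n6, n7}
E[b U (¬b ∨ ¬a)]: least fixpoint, start Z0 = Sat((¬b ∨ ¬a)) = {n0, n1, n3, n4, n5, n6, n7}, add states in Sat(b) with some successor in Z. Already a fixed point.
Sat(E[b U (¬b ∨ ¬a)]) = {n0, n1, n3, n4, n5, n6, n7}
n3 ∈ Sat(E[b U (¬b ∨ ¬a)]) = {n0, n1, n3, n4, n5, n6, n7}, so the formula holds at n3.

Yes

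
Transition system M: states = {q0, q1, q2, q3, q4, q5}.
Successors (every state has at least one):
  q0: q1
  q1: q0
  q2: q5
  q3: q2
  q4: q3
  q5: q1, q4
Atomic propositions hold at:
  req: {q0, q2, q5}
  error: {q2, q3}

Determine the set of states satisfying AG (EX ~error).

Sat(~error) = {q0, q1, q4, q5}
Sat(EX ~error) = {s : some successor in {q0, q1, q4, q5}} = {q0, q1, q2, q5}
AG (EX ~error): greatest fixpoint, start Z0 = {q0, q1, q2, q5}, keep only states in Sat with every successor in Z. Z1 = {q0, q1, q2}; Z2 = {q0, q1}; fixed.
Sat(AG (EX ~error)) = {q0, q1}

{q0, q1}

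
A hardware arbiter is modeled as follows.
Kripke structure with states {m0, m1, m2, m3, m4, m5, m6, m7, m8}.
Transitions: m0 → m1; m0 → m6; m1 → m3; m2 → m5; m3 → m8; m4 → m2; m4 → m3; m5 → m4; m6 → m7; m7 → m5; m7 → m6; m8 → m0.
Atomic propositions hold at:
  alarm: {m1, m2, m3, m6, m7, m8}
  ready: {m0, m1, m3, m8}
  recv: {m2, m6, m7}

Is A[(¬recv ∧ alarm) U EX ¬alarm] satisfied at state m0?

Sat(¬recv) = {m0, m1, m3, m4, m5, m8}
Sat(¬recv ∧ alarm) = {m1, m3, m8}
Sat(¬alarm) = {m0, m4, m5}
Sat(EX ¬alarm) = {s : some successor in {m0, m4, m5}} = {m2, m5, m7, m8}
A[(¬recv ∧ alarm) U EX ¬alarm]: least fixpoint, start Z0 = Sat(EX ¬alarm) = {m2, m5, m7, m8}, add states in Sat(¬recv ∧ alarm) with every successor in Z. Z1 = {m2, m3, m5, m7, m8}; Z2 = {m1, m2, m3, m5, m7, m8}; fixed.
Sat(A[(¬recv ∧ alarm) U EX ¬alarm]) = {m1, m2, m3, m5, m7, m8}
m0 ∉ Sat(A[(¬recv ∧ alarm) U EX ¬alarm]) = {m1, m2, m3, m5, m7, m8}, so the formula does not hold at m0.

No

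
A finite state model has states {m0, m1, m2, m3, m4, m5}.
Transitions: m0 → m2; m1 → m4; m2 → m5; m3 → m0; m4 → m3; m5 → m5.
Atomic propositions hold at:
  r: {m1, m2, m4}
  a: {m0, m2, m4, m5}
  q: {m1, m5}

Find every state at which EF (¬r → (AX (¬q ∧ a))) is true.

Sat(¬r) = {m0, m3, m5}
Sat(¬q) = {m0, m2, m3, m4}
Sat(¬q ∧ a) = {m0, m2, m4}
Sat(AX (¬q ∧ a)) = {s : every successor in {m0, m2, m4}} = {m0, m1, m3}
Sat(¬r → (AX (¬q ∧ a))) = {m0, m1, m2, m3, m4}
EF (¬r → (AX (¬q ∧ a))): least fixpoint, start Z0 = {m0, m1, m2, m3, m4}, add states with some successor in Z. Already a fixed point.
Sat(EF (¬r → (AX (¬q ∧ a)))) = {m0, m1, m2, m3, m4}

{m0, m1, m2, m3, m4}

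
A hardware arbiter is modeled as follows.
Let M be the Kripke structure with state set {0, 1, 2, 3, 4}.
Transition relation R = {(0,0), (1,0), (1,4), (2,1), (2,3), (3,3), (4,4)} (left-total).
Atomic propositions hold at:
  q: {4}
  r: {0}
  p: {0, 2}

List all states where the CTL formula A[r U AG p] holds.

AG p: greatest fixpoint, start Z0 = {0, 2}, keep only states in Sat with every successor in Z. Z1 = {0}; fixed.
Sat(AG p) = {0}
A[r U AG p]: least fixpoint, start Z0 = Sat(AG p) = {0}, add states in Sat(r) with every successor in Z. Already a fixed point.
Sat(A[r U AG p]) = {0}

{0}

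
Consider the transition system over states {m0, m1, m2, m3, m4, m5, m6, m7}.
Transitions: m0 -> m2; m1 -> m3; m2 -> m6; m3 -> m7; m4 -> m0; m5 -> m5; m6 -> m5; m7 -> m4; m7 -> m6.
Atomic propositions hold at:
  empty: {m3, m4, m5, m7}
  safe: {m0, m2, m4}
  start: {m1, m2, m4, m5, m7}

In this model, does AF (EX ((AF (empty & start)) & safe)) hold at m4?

Sat(empty & start) = {m4, m5, m7}
AF (empty & start): least fixpoint, start Z0 = {m4, m5, m7}, add states with every successor in Z. Z1 = {m3, m4, m5, m6, m7}; Z2 = {m1, m2, m3, m4, m5, m6, m7}; Z3 = {m0, m1, m2, m3, m4, m5, m6, m7}; fixed.
Sat(AF (empty & start)) = {m0, m1, m2, m3, m4, m5, m6, m7}
Sat((AF (empty & start)) & safe) = {m0, m2, m4}
Sat(EX ((AF (empty & start)) & safe)) = {s : some successor in {m0, m2, m4}} = {m0, m4, m7}
AF (EX ((AF (empty & start)) & safe)): least fixpoint, start Z0 = {m0, m4, m7}, add states with every successor in Z. Z1 = {m0, m3, m4, m7}; Z2 = {m0, m1, m3, m4, m7}; fixed.
Sat(AF (EX ((AF (empty & start)) & safe))) = {m0, m1, m3, m4, m7}
m4 ∈ Sat(AF (EX ((AF (empty & start)) & safe))) = {m0, m1, m3, m4, m7}, so the formula holds at m4.

Yes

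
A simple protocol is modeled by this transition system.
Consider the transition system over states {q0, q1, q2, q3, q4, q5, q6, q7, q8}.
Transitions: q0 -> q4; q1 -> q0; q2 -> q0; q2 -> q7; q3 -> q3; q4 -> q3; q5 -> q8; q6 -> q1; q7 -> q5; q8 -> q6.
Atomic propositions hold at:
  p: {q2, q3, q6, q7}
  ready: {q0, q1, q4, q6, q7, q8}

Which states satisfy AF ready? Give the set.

{q0, q1, q2, q4, q5, q6, q7, q8}

AF ready: least fixpoint, start Z0 = {q0, q1, q4, q6, q7, q8}, add states with every successor in Z. Z1 = {q0, q1, q2, q4, q5, q6, q7, q8}; fixed.
Sat(AF ready) = {q0, q1, q2, q4, q5, q6, q7, q8}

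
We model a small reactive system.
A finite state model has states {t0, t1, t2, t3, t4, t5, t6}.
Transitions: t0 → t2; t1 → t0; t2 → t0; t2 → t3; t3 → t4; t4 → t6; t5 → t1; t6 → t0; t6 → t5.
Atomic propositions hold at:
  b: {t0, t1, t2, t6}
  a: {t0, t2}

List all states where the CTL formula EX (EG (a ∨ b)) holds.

{t0, t1, t2, t4, t5, t6}

Sat(a ∨ b) = {t0, t1, t2, t6}
EG (a ∨ b): greatest fixpoint, start Z0 = {t0, t1, t2, t6}, keep only states in Sat with some successor in Z. Already a fixed point.
Sat(EG (a ∨ b)) = {t0, t1, t2, t6}
Sat(EX (EG (a ∨ b))) = {s : some successor in {t0, t1, t2, t6}} = {t0, t1, t2, t4, t5, t6}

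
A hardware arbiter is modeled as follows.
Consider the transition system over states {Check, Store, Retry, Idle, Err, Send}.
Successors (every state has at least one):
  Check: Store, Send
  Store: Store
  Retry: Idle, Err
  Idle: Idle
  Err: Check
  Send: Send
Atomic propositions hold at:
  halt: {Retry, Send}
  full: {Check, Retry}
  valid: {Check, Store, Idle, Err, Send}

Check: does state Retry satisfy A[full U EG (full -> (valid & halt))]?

Sat(valid & halt) = {Send}
Sat(full -> (valid & halt)) = {Store, Idle, Err, Send}
EG (full -> (valid & halt)): greatest fixpoint, start Z0 = {Store, Idle, Err, Send}, keep only states in Sat with some successor in Z. Z1 = {Store, Idle, Send}; fixed.
Sat(EG (full -> (valid & halt))) = {Store, Idle, Send}
A[full U EG (full -> (valid & halt))]: least fixpoint, start Z0 = Sat(EG (full -> (valid & halt))) = {Store, Idle, Send}, add states in Sat(full) with every successor in Z. Z1 = {Check, Store, Idle, Send}; fixed.
Sat(A[full U EG (full -> (valid & halt))]) = {Check, Store, Idle, Send}
Retry ∉ Sat(A[full U EG (full -> (valid & halt))]) = {Check, Store, Idle, Send}, so the formula does not hold at Retry.

No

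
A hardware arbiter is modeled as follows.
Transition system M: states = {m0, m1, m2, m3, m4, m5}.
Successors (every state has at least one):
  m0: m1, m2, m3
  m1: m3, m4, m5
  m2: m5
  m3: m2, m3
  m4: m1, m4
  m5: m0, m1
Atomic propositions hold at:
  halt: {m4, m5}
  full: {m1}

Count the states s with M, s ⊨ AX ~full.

Sat(~full) = {m0, m2, m3, m4, m5}
Sat(AX ~full) = {s : every successor in {m0, m2, m3, m4, m5}} = {m1, m2, m3}
|Sat(AX ~full)| = |{m1, m2, m3}| = 3.

3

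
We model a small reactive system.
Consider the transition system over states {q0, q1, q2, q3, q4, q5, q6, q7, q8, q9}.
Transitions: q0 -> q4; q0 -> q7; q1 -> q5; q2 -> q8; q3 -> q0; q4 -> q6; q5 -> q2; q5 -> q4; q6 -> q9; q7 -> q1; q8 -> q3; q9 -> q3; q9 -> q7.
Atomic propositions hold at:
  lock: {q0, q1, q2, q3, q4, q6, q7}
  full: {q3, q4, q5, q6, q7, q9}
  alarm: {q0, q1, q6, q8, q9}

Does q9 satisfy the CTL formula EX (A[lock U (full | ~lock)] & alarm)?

Sat(~lock) = {q5, q8, q9}
Sat(full | ~lock) = {q3, q4, q5, q6, q7, q8, q9}
A[lock U (full | ~lock)]: least fixpoint, start Z0 = Sat((full | ~lock)) = {q3, q4, q5, q6, q7, q8, q9}, add states in Sat(lock) with every successor in Z. Z1 = {q0, q1, q2, q3, q4, q5, q6, q7, q8, q9}; fixed.
Sat(A[lock U (full | ~lock)]) = {q0, q1, q2, q3, q4, q5, q6, q7, q8, q9}
Sat(A[lock U (full | ~lock)] & alarm) = {q0, q1, q6, q8, q9}
Sat(EX (A[lock U (full | ~lock)] & alarm)) = {s : some successor in {q0, q1, q6, q8, q9}} = {q2, q3, q4, q6, q7}
q9 ∉ Sat(EX (A[lock U (full | ~lock)] & alarm)) = {q2, q3, q4, q6, q7}, so the formula does not hold at q9.

No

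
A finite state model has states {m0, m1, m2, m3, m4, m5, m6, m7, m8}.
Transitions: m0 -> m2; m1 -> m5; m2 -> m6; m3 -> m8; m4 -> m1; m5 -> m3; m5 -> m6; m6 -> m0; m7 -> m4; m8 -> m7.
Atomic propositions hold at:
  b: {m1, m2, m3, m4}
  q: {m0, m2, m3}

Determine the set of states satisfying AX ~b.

Sat(~b) = {m0, m5, m6, m7, m8}
Sat(AX ~b) = {s : every successor in {m0, m5, m6, m7, m8}} = {m1, m2, m3, m6, m8}

{m1, m2, m3, m6, m8}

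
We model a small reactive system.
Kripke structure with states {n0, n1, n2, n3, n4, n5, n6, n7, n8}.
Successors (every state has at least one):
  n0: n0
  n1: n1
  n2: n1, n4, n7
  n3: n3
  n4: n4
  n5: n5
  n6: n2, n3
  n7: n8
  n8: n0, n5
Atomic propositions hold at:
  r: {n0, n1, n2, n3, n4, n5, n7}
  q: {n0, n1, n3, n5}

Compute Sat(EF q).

EF q: least fixpoint, start Z0 = {n0, n1, n3, n5}, add states with some successor in Z. Z1 = {n0, n1, n2, n3, n5, n6, n8}; Z2 = {n0, n1, n2, n3, n5, n6, n7, n8}; fixed.
Sat(EF q) = {n0, n1, n2, n3, n5, n6, n7, n8}

{n0, n1, n2, n3, n5, n6, n7, n8}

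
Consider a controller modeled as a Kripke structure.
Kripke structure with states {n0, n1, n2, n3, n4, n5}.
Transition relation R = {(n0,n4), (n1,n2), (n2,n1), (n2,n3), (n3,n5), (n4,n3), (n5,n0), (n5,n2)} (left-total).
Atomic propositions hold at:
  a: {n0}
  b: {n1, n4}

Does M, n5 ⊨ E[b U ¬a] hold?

Sat(¬a) = {n1, n2, n3, n4, n5}
E[b U ¬a]: least fixpoint, start Z0 = Sat(¬a) = {n1, n2, n3, n4, n5}, add states in Sat(b) with some successor in Z. Already a fixed point.
Sat(E[b U ¬a]) = {n1, n2, n3, n4, n5}
n5 ∈ Sat(E[b U ¬a]) = {n1, n2, n3, n4, n5}, so the formula holds at n5.

Yes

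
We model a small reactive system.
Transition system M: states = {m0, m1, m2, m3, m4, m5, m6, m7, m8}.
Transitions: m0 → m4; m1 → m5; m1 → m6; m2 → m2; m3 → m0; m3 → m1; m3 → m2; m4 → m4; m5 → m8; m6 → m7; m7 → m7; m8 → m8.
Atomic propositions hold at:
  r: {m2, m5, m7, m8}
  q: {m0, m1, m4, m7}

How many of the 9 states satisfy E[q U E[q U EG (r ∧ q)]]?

Sat(r ∧ q) = {m7}
EG (r ∧ q): greatest fixpoint, start Z0 = {m7}, keep only states in Sat with some successor in Z. Already a fixed point.
Sat(EG (r ∧ q)) = {m7}
E[q U EG (r ∧ q)]: least fixpoint, start Z0 = Sat(EG (r ∧ q)) = {m7}, add states in Sat(q) with some successor in Z. Already a fixed point.
Sat(E[q U EG (r ∧ q)]) = {m7}
E[q U E[q U EG (r ∧ q)]]: least fixpoint, start Z0 = Sat(E[q U EG (r ∧ q)]) = {m7}, add states in Sat(q) with some successor in Z. Already a fixed point.
Sat(E[q U E[q U EG (r ∧ q)]]) = {m7}
|Sat(E[q U E[q U EG (r ∧ q)]])| = |{m7}| = 1.

1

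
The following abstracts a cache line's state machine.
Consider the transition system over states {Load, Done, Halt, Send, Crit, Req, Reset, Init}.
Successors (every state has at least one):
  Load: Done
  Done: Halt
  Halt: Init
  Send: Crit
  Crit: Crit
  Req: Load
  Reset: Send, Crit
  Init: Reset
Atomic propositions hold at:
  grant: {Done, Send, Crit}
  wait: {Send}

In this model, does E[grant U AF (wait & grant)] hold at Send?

Yes

Sat(wait & grant) = {Send}
AF (wait & grant): least fixpoint, start Z0 = {Send}, add states with every successor in Z. Already a fixed point.
Sat(AF (wait & grant)) = {Send}
E[grant U AF (wait & grant)]: least fixpoint, start Z0 = Sat(AF (wait & grant)) = {Send}, add states in Sat(grant) with some successor in Z. Already a fixed point.
Sat(E[grant U AF (wait & grant)]) = {Send}
Send ∈ Sat(E[grant U AF (wait & grant)]) = {Send}, so the formula holds at Send.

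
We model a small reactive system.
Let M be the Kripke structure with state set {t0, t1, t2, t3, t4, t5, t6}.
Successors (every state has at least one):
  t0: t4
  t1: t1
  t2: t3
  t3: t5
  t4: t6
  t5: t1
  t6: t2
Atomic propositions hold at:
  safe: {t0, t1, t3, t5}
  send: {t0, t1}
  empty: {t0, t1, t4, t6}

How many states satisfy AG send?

AG send: greatest fixpoint, start Z0 = {t0, t1}, keep only states in Sat with every successor in Z. Z1 = {t1}; fixed.
Sat(AG send) = {t1}
|Sat(AG send)| = |{t1}| = 1.

1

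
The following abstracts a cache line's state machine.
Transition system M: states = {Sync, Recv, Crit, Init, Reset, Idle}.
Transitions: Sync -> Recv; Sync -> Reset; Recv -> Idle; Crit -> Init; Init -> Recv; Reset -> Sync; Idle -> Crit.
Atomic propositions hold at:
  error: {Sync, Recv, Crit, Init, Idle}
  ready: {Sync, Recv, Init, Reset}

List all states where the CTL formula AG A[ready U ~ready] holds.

{Recv, Crit, Init, Idle}

Sat(~ready) = {Crit, Idle}
A[ready U ~ready]: least fixpoint, start Z0 = Sat(~ready) = {Crit, Idle}, add states in Sat(ready) with every successor in Z. Z1 = {Recv, Crit, Idle}; Z2 = {Recv, Crit, Init, Idle}; fixed.
Sat(A[ready U ~ready]) = {Recv, Crit, Init, Idle}
AG A[ready U ~ready]: greatest fixpoint, start Z0 = {Recv, Crit, Init, Idle}, keep only states in Sat with every successor in Z. Already a fixed point.
Sat(AG A[ready U ~ready]) = {Recv, Crit, Init, Idle}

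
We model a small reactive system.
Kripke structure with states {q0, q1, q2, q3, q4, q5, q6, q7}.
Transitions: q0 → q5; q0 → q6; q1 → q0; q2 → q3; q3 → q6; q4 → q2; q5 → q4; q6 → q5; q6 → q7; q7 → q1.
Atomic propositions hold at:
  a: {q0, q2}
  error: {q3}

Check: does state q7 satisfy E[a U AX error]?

No

Sat(AX error) = {s : every successor in {q3}} = {q2}
E[a U AX error]: least fixpoint, start Z0 = Sat(AX error) = {q2}, add states in Sat(a) with some successor in Z. Already a fixed point.
Sat(E[a U AX error]) = {q2}
q7 ∉ Sat(E[a U AX error]) = {q2}, so the formula does not hold at q7.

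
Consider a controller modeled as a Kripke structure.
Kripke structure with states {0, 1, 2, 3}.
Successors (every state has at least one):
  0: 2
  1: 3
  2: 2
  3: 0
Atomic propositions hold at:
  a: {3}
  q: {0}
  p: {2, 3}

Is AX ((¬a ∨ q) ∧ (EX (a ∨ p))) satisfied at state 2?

Sat(¬a) = {0, 1, 2}
Sat(¬a ∨ q) = {0, 1, 2}
Sat(a ∨ p) = {2, 3}
Sat(EX (a ∨ p)) = {s : some successor in {2, 3}} = {0, 1, 2}
Sat((¬a ∨ q) ∧ (EX (a ∨ p))) = {0, 1, 2}
Sat(AX ((¬a ∨ q) ∧ (EX (a ∨ p)))) = {s : every successor in {0, 1, 2}} = {0, 2, 3}
2 ∈ Sat(AX ((¬a ∨ q) ∧ (EX (a ∨ p)))) = {0, 2, 3}, so the formula holds at 2.

Yes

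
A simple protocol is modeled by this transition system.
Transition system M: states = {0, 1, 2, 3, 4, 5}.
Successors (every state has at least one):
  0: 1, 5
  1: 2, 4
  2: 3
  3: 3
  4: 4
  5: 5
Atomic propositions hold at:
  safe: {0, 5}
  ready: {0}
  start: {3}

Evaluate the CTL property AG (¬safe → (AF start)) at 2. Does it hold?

Yes

Sat(¬safe) = {1, 2, 3, 4}
AF start: least fixpoint, start Z0 = {3}, add states with every successor in Z. Z1 = {2, 3}; fixed.
Sat(AF start) = {2, 3}
Sat(¬safe → (AF start)) = {0, 2, 3, 5}
AG (¬safe → (AF start)): greatest fixpoint, start Z0 = {0, 2, 3, 5}, keep only states in Sat with every successor in Z. Z1 = {2, 3, 5}; fixed.
Sat(AG (¬safe → (AF start))) = {2, 3, 5}
2 ∈ Sat(AG (¬safe → (AF start))) = {2, 3, 5}, so the formula holds at 2.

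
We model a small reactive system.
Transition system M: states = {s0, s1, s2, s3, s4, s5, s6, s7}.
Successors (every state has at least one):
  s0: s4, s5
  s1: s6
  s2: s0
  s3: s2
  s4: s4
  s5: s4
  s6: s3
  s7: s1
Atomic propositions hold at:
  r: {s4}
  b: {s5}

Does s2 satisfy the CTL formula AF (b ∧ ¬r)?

Sat(¬r) = {s0, s1, s2, s3, s5, s6, s7}
Sat(b ∧ ¬r) = {s5}
AF (b ∧ ¬r): least fixpoint, start Z0 = {s5}, add states with every successor in Z. Already a fixed point.
Sat(AF (b ∧ ¬r)) = {s5}
s2 ∉ Sat(AF (b ∧ ¬r)) = {s5}, so the formula does not hold at s2.

No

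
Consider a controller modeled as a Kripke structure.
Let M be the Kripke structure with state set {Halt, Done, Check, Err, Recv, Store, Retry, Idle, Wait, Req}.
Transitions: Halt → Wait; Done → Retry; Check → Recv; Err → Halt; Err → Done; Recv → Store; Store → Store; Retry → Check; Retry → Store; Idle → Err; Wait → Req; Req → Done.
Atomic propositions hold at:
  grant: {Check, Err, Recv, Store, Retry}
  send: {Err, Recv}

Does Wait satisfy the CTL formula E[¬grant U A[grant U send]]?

No

Sat(¬grant) = {Halt, Done, Idle, Wait, Req}
A[grant U send]: least fixpoint, start Z0 = Sat(send) = {Err, Recv}, add states in Sat(grant) with every successor in Z. Z1 = {Check, Err, Recv}; fixed.
Sat(A[grant U send]) = {Check, Err, Recv}
E[¬grant U A[grant U send]]: least fixpoint, start Z0 = Sat(A[grant U send]) = {Check, Err, Recv}, add states in Sat(¬grant) with some successor in Z. Z1 = {Check, Err, Recv, Idle}; fixed.
Sat(E[¬grant U A[grant U send]]) = {Check, Err, Recv, Idle}
Wait ∉ Sat(E[¬grant U A[grant U send]]) = {Check, Err, Recv, Idle}, so the formula does not hold at Wait.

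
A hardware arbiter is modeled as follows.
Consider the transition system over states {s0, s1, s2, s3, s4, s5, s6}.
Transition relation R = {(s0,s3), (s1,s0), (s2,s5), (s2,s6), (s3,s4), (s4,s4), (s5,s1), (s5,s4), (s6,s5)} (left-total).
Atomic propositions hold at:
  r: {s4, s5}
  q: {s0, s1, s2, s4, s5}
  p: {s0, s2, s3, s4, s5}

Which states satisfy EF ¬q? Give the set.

{s0, s1, s2, s3, s5, s6}

Sat(¬q) = {s3, s6}
EF ¬q: least fixpoint, start Z0 = {s3, s6}, add states with some successor in Z. Z1 = {s0, s2, s3, s6}; Z2 = {s0, s1, s2, s3, s6}; Z3 = {s0, s1, s2, s3, s5, s6}; fixed.
Sat(EF ¬q) = {s0, s1, s2, s3, s5, s6}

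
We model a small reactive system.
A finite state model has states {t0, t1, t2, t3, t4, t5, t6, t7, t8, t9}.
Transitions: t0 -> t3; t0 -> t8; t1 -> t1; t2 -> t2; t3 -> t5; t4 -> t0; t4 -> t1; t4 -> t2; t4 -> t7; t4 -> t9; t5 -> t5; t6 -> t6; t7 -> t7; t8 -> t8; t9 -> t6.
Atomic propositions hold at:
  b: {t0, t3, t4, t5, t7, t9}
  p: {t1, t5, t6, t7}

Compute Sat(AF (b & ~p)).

{t0, t3, t4, t9}

Sat(~p) = {t0, t2, t3, t4, t8, t9}
Sat(b & ~p) = {t0, t3, t4, t9}
AF (b & ~p): least fixpoint, start Z0 = {t0, t3, t4, t9}, add states with every successor in Z. Already a fixed point.
Sat(AF (b & ~p)) = {t0, t3, t4, t9}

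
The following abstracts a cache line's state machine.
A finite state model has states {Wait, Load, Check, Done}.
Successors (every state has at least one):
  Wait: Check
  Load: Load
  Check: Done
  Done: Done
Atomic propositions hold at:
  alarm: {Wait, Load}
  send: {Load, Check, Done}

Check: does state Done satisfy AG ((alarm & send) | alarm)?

Sat(alarm & send) = {Load}
Sat((alarm & send) | alarm) = {Wait, Load}
AG ((alarm & send) | alarm): greatest fixpoint, start Z0 = {Wait, Load}, keep only states in Sat with every successor in Z. Z1 = {Load}; fixed.
Sat(AG ((alarm & send) | alarm)) = {Load}
Done ∉ Sat(AG ((alarm & send) | alarm)) = {Load}, so the formula does not hold at Done.

No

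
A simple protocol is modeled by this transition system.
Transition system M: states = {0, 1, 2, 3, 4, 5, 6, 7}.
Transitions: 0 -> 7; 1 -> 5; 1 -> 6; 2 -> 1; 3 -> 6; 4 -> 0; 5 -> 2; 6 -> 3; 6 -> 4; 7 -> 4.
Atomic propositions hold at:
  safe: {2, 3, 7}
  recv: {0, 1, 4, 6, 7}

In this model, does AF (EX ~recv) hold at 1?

Sat(~recv) = {2, 3, 5}
Sat(EX ~recv) = {s : some successor in {2, 3, 5}} = {1, 5, 6}
AF (EX ~recv): least fixpoint, start Z0 = {1, 5, 6}, add states with every successor in Z. Z1 = {1, 2, 3, 5, 6}; fixed.
Sat(AF (EX ~recv)) = {1, 2, 3, 5, 6}
1 ∈ Sat(AF (EX ~recv)) = {1, 2, 3, 5, 6}, so the formula holds at 1.

Yes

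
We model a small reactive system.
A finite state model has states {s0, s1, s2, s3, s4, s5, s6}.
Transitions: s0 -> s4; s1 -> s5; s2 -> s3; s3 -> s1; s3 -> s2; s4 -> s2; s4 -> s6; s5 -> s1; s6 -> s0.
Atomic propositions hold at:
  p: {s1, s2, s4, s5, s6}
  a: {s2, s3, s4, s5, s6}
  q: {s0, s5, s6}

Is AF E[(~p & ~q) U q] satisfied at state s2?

No

Sat(~p) = {s0, s3}
Sat(~q) = {s1, s2, s3, s4}
Sat(~p & ~q) = {s3}
E[(~p & ~q) U q]: least fixpoint, start Z0 = Sat(q) = {s0, s5, s6}, add states in Sat(~p & ~q) with some successor in Z. Already a fixed point.
Sat(E[(~p & ~q) U q]) = {s0, s5, s6}
AF E[(~p & ~q) U q]: least fixpoint, start Z0 = {s0, s5, s6}, add states with every successor in Z. Z1 = {s0, s1, s5, s6}; fixed.
Sat(AF E[(~p & ~q) U q]) = {s0, s1, s5, s6}
s2 ∉ Sat(AF E[(~p & ~q) U q]) = {s0, s1, s5, s6}, so the formula does not hold at s2.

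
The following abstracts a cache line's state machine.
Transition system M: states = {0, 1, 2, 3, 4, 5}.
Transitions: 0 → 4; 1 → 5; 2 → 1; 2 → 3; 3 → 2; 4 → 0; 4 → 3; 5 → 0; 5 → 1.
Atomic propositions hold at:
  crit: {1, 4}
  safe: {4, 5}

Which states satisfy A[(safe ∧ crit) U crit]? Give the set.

{1, 4}

Sat(safe ∧ crit) = {4}
A[(safe ∧ crit) U crit]: least fixpoint, start Z0 = Sat(crit) = {1, 4}, add states in Sat(safe ∧ crit) with every successor in Z. Already a fixed point.
Sat(A[(safe ∧ crit) U crit]) = {1, 4}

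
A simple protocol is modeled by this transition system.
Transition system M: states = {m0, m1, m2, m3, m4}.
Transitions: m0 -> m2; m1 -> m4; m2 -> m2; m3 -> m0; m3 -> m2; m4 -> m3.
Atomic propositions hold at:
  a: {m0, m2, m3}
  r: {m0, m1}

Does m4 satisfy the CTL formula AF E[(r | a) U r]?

Yes

Sat(r | a) = {m0, m1, m2, m3}
E[(r | a) U r]: least fixpoint, start Z0 = Sat(r) = {m0, m1}, add states in Sat(r | a) with some successor in Z. Z1 = {m0, m1, m3}; fixed.
Sat(E[(r | a) U r]) = {m0, m1, m3}
AF E[(r | a) U r]: least fixpoint, start Z0 = {m0, m1, m3}, add states with every successor in Z. Z1 = {m0, m1, m3, m4}; fixed.
Sat(AF E[(r | a) U r]) = {m0, m1, m3, m4}
m4 ∈ Sat(AF E[(r | a) U r]) = {m0, m1, m3, m4}, so the formula holds at m4.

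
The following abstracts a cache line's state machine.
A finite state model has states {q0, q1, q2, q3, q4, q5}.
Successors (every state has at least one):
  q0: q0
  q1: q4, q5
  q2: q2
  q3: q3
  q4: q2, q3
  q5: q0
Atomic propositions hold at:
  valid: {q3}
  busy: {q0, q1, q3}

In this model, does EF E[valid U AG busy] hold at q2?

AG busy: greatest fixpoint, start Z0 = {q0, q1, q3}, keep only states in Sat with every successor in Z. Z1 = {q0, q3}; fixed.
Sat(AG busy) = {q0, q3}
E[valid U AG busy]: least fixpoint, start Z0 = Sat(AG busy) = {q0, q3}, add states in Sat(valid) with some successor in Z. Already a fixed point.
Sat(E[valid U AG busy]) = {q0, q3}
EF E[valid U AG busy]: least fixpoint, start Z0 = {q0, q3}, add states with some successor in Z. Z1 = {q0, q3, q4, q5}; Z2 = {q0, q1, q3, q4, q5}; fixed.
Sat(EF E[valid U AG busy]) = {q0, q1, q3, q4, q5}
q2 ∉ Sat(EF E[valid U AG busy]) = {q0, q1, q3, q4, q5}, so the formula does not hold at q2.

No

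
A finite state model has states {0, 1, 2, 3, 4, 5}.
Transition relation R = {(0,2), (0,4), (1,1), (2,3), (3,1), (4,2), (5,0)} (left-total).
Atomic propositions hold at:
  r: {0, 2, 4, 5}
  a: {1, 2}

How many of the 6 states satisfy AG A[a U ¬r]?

Sat(¬r) = {1, 3}
A[a U ¬r]: least fixpoint, start Z0 = Sat(¬r) = {1, 3}, add states in Sat(a) with every successor in Z. Z1 = {1, 2, 3}; fixed.
Sat(A[a U ¬r]) = {1, 2, 3}
AG A[a U ¬r]: greatest fixpoint, start Z0 = {1, 2, 3}, keep only states in Sat with every successor in Z. Already a fixed point.
Sat(AG A[a U ¬r]) = {1, 2, 3}
|Sat(AG A[a U ¬r])| = |{1, 2, 3}| = 3.

3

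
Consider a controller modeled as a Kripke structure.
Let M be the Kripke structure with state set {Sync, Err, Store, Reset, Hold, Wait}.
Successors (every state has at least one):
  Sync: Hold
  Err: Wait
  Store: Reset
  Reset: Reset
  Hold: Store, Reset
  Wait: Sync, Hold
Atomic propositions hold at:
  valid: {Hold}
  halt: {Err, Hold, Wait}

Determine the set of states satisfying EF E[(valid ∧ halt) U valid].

Sat(valid ∧ halt) = {Hold}
E[(valid ∧ halt) U valid]: least fixpoint, start Z0 = Sat(valid) = {Hold}, add states in Sat(valid ∧ halt) with some successor in Z. Already a fixed point.
Sat(E[(valid ∧ halt) U valid]) = {Hold}
EF E[(valid ∧ halt) U valid]: least fixpoint, start Z0 = {Hold}, add states with some successor in Z. Z1 = {Sync, Hold, Wait}; Z2 = {Sync, Err, Hold, Wait}; fixed.
Sat(EF E[(valid ∧ halt) U valid]) = {Sync, Err, Hold, Wait}

{Sync, Err, Hold, Wait}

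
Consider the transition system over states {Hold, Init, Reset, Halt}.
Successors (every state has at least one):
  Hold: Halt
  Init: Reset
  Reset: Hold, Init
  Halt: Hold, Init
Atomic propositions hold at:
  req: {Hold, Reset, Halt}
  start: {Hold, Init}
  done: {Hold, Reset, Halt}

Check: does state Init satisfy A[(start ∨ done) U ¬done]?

Sat(start ∨ done) = {Hold, Init, Reset, Halt}
Sat(¬done) = {Init}
A[(start ∨ done) U ¬done]: least fixpoint, start Z0 = Sat(¬done) = {Init}, add states in Sat(start ∨ done) with every successor in Z. Already a fixed point.
Sat(A[(start ∨ done) U ¬done]) = {Init}
Init ∈ Sat(A[(start ∨ done) U ¬done]) = {Init}, so the formula holds at Init.

Yes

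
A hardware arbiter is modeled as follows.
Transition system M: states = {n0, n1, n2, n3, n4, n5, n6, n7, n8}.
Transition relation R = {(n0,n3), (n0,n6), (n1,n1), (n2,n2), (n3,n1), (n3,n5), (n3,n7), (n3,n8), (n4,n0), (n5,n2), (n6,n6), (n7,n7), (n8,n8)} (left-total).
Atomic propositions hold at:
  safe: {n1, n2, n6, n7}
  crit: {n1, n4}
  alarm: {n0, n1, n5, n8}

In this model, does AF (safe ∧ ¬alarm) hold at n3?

Sat(¬alarm) = {n2, n3, n4, n6, n7}
Sat(safe ∧ ¬alarm) = {n2, n6, n7}
AF (safe ∧ ¬alarm): least fixpoint, start Z0 = {n2, n6, n7}, add states with every successor in Z. Z1 = {n2, n5, n6, n7}; fixed.
Sat(AF (safe ∧ ¬alarm)) = {n2, n5, n6, n7}
n3 ∉ Sat(AF (safe ∧ ¬alarm)) = {n2, n5, n6, n7}, so the formula does not hold at n3.

No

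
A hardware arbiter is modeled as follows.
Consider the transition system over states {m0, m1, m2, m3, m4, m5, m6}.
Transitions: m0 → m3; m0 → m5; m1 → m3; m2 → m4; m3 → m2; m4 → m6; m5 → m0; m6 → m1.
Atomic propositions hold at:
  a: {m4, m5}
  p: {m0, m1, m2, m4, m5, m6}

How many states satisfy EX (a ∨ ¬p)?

Sat(¬p) = {m3}
Sat(a ∨ ¬p) = {m3, m4, m5}
Sat(EX (a ∨ ¬p)) = {s : some successor in {m3, m4, m5}} = {m0, m1, m2}
|Sat(EX (a ∨ ¬p))| = |{m0, m1, m2}| = 3.

3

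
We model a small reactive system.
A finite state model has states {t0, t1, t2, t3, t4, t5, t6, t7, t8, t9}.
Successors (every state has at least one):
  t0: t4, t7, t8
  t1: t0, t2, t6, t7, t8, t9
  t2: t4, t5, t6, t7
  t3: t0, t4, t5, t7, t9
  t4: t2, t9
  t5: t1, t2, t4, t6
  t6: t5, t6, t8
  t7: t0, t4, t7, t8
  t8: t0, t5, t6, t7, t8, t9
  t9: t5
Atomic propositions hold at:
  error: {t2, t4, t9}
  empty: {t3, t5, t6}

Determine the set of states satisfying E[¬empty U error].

{t0, t1, t2, t4, t7, t8, t9}

Sat(¬empty) = {t0, t1, t2, t4, t7, t8, t9}
E[¬empty U error]: least fixpoint, start Z0 = Sat(error) = {t2, t4, t9}, add states in Sat(¬empty) with some successor in Z. Z1 = {t0, t1, t2, t4, t7, t8, t9}; fixed.
Sat(E[¬empty U error]) = {t0, t1, t2, t4, t7, t8, t9}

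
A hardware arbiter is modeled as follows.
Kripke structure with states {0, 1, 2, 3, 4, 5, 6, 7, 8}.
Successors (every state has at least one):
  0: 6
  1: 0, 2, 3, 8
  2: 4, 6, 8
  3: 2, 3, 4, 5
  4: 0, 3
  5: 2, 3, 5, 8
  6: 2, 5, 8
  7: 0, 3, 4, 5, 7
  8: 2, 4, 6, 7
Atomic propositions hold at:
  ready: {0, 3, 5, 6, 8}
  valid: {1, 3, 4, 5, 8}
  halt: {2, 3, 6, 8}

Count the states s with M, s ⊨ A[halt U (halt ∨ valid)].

Sat(halt ∨ valid) = {1, 2, 3, 4, 5, 6, 8}
A[halt U (halt ∨ valid)]: least fixpoint, start Z0 = Sat((halt ∨ valid)) = {1, 2, 3, 4, 5, 6, 8}, add states in Sat(halt) with every successor in Z. Already a fixed point.
Sat(A[halt U (halt ∨ valid)]) = {1, 2, 3, 4, 5, 6, 8}
|Sat(A[halt U (halt ∨ valid)])| = |{1, 2, 3, 4, 5, 6, 8}| = 7.

7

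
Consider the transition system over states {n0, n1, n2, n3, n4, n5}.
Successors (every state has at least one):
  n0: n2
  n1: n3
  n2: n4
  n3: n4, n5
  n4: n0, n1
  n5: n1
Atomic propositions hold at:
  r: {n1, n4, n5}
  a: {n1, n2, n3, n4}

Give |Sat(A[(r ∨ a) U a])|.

5

Sat(r ∨ a) = {n1, n2, n3, n4, n5}
A[(r ∨ a) U a]: least fixpoint, start Z0 = Sat(a) = {n1, n2, n3, n4}, add states in Sat(r ∨ a) with every successor in Z. Z1 = {n1, n2, n3, n4, n5}; fixed.
Sat(A[(r ∨ a) U a]) = {n1, n2, n3, n4, n5}
|Sat(A[(r ∨ a) U a])| = |{n1, n2, n3, n4, n5}| = 5.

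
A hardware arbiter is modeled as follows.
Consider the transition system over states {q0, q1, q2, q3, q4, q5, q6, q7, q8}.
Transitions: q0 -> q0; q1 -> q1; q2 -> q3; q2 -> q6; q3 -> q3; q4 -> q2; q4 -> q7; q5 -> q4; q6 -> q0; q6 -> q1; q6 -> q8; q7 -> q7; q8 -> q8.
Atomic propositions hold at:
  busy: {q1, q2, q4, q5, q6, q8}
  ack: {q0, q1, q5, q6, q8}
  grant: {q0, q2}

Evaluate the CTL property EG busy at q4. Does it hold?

EG busy: greatest fixpoint, start Z0 = {q1, q2, q4, q5, q6, q8}, keep only states in Sat with some successor in Z. Already a fixed point.
Sat(EG busy) = {q1, q2, q4, q5, q6, q8}
q4 ∈ Sat(EG busy) = {q1, q2, q4, q5, q6, q8}, so the formula holds at q4.

Yes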